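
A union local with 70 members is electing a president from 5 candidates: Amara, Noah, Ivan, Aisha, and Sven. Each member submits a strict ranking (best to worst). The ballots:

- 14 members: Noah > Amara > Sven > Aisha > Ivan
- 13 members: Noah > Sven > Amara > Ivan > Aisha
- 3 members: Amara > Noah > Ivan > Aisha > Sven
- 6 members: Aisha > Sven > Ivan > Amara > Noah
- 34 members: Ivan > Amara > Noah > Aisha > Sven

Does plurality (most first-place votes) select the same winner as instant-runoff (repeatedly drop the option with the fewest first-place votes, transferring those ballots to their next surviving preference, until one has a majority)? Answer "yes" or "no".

Plurality — first-place votes: Amara 3, Noah 27, Ivan 34, Aisha 6, Sven 0. Winner: Ivan.
Instant-runoff — R1 Amara 3, Noah 27, Ivan 34, Aisha 6, Sven 0 (Sven out); R2 Amara 3, Noah 27, Ivan 34, Aisha 6 (Amara out); R3 Noah 30, Ivan 34, Aisha 6 (Aisha out); R4 Noah 30, Ivan 40 (Ivan winner). Winner: Ivan.
The two methods agree.

yes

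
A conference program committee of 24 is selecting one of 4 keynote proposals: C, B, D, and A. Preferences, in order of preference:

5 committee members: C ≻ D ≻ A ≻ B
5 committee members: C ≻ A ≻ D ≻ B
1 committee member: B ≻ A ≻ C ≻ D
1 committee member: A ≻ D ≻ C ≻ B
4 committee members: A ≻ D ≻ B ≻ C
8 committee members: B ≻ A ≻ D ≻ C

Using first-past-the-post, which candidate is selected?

C

First-place votes: C 10, B 9, D 0, A 5.
C has the most first-place votes.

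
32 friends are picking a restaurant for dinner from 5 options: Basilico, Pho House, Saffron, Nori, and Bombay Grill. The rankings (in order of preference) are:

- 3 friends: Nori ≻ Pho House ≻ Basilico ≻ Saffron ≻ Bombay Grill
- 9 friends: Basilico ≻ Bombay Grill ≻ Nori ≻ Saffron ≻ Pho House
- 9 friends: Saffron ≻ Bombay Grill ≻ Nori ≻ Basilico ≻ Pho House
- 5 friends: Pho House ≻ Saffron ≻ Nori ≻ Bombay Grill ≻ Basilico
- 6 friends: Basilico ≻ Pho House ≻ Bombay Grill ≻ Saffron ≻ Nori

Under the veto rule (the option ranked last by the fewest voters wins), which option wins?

Saffron

Last-place votes: Basilico 5, Pho House 18, Saffron 0, Nori 6, Bombay Grill 3.
Saffron is ranked last by the fewest voters, so Saffron wins.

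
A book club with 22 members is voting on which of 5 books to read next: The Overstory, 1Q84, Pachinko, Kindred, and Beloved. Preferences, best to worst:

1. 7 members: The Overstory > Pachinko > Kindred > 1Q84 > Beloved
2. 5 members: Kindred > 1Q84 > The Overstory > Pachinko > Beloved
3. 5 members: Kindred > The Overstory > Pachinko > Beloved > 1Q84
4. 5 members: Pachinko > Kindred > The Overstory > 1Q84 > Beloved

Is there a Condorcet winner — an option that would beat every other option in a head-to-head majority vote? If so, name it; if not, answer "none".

none

Checking pairwise contests:
Kindred beats The Overstory 15–7.
The Overstory beats 1Q84 17–5.
The Overstory beats Pachinko 17–5.
Pachinko beats Kindred 12–10.
The Overstory beats Beloved 22–0.
Every option loses at least one head-to-head, so there is no Condorcet winner.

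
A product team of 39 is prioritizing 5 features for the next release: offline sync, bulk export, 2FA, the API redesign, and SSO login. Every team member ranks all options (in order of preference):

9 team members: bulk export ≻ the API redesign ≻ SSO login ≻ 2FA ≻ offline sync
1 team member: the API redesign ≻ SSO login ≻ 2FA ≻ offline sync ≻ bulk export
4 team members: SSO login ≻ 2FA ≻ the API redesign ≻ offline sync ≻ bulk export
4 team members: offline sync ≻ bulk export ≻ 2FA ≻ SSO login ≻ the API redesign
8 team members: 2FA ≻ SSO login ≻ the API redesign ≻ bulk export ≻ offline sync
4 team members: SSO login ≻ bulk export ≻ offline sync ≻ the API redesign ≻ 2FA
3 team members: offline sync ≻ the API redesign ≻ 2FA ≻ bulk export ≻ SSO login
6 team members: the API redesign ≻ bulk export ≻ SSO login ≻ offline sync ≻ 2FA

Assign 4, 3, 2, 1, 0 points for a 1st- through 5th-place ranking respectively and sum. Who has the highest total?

offline sync: 9·0 + 1·1 + 4·1 + 4·4 + 8·0 + 4·2 + 3·4 + 6·1 = 47
bulk export: 9·4 + 1·0 + 4·0 + 4·3 + 8·1 + 4·3 + 3·1 + 6·3 = 89
2FA: 9·1 + 1·2 + 4·3 + 4·2 + 8·4 + 4·0 + 3·2 + 6·0 = 69
the API redesign: 9·3 + 1·4 + 4·2 + 4·0 + 8·2 + 4·1 + 3·3 + 6·4 = 92
SSO login: 9·2 + 1·3 + 4·4 + 4·1 + 8·3 + 4·4 + 3·0 + 6·2 = 93
SSO login has the highest Borda score (93).

SSO login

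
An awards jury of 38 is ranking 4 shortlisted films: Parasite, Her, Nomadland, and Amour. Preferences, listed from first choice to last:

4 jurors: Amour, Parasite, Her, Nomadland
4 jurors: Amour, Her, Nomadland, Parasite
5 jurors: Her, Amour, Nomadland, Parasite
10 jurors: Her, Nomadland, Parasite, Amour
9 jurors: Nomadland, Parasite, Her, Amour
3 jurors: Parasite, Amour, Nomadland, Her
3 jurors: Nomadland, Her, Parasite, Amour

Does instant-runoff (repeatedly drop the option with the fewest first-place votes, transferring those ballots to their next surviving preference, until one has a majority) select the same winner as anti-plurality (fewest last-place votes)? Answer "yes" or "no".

yes

Instant-runoff — R1 Parasite 3, Her 15, Nomadland 12, Amour 8 (Parasite out); R2 Her 15, Nomadland 12, Amour 11 (Amour out); R3 Her 23, Nomadland 15 (Her winner). Winner: Her.
Anti-plurality — last-place votes: Parasite 9, Her 3, Nomadland 4, Amour 22. Winner: Her.
The two methods agree.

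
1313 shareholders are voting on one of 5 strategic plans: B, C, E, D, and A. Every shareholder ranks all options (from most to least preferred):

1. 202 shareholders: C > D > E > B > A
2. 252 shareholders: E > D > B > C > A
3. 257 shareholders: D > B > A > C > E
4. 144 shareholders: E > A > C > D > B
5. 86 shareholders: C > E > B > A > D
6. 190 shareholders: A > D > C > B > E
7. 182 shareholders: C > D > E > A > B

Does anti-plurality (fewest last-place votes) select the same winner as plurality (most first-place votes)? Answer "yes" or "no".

yes

Anti-plurality — last-place votes: B 326, C 0, E 447, D 86, A 454. Winner: C.
Plurality — first-place votes: B 0, C 470, E 396, D 257, A 190. Winner: C.
The two methods agree.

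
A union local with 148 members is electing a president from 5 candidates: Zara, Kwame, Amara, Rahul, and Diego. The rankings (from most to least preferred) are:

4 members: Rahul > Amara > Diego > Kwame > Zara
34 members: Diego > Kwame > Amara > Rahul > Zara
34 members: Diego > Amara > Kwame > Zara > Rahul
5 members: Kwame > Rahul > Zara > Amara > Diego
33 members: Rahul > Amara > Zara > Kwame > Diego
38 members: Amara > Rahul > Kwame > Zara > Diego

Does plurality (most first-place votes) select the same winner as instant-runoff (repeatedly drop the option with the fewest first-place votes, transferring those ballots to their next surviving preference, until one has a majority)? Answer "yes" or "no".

Plurality — first-place votes: Zara 0, Kwame 5, Amara 38, Rahul 37, Diego 68. Winner: Diego.
Instant-runoff — R1 Zara 0, Kwame 5, Amara 38, Rahul 37, Diego 68 (Zara out); R2 Kwame 5, Amara 38, Rahul 37, Diego 68 (Kwame out); R3 Amara 38, Rahul 42, Diego 68 (Amara out); R4 Rahul 80, Diego 68 (Rahul winner). Winner: Rahul.
The two methods disagree.

no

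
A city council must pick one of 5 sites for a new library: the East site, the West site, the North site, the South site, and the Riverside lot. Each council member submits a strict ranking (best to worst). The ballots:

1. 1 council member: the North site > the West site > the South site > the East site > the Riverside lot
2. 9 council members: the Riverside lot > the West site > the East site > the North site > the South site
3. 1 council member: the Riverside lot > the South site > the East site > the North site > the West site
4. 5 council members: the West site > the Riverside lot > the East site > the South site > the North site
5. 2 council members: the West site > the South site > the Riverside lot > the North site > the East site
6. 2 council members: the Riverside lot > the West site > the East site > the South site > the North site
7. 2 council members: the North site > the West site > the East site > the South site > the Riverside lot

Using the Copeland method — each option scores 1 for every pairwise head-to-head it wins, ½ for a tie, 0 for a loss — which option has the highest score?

the Riverside lot

the East site: beats the North site and the South site; loses to the West site and the Riverside lot → score 2.
the West site: beats the East site, the North site, and the South site; loses to the Riverside lot → score 3.
the North site: beats the South site; loses to the East site, the West site, and the Riverside lot → score 1.
the South site: loses to the East site, the West site, the North site, and the Riverside lot → score 0.
the Riverside lot: beats the East site, the West site, the North site, and the South site → score 4.
the Riverside lot has the best pairwise record.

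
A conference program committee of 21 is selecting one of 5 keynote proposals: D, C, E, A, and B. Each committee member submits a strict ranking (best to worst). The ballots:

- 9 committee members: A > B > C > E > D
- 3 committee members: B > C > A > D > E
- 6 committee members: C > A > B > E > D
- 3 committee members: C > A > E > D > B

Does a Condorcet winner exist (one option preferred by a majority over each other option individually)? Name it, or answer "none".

Checking pairwise contests:
C beats D 21–0.
B beats C 12–9.
C beats E 21–0.
C beats A 12–9.
A beats B 18–3.
Every option loses at least one head-to-head, so there is no Condorcet winner.

none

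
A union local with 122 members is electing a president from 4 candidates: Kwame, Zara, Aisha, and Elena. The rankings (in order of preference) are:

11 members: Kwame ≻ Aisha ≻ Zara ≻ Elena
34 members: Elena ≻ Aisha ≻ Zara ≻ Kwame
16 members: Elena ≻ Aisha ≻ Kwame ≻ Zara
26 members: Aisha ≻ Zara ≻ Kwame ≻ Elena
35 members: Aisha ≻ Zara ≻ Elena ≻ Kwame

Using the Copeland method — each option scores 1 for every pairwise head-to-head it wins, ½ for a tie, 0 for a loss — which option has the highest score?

Aisha

Kwame: loses to Zara, Aisha, and Elena → score 0.
Zara: beats Kwame and Elena; loses to Aisha → score 2.
Aisha: beats Kwame, Zara, and Elena → score 3.
Elena: beats Kwame; loses to Zara and Aisha → score 1.
Aisha has the best pairwise record.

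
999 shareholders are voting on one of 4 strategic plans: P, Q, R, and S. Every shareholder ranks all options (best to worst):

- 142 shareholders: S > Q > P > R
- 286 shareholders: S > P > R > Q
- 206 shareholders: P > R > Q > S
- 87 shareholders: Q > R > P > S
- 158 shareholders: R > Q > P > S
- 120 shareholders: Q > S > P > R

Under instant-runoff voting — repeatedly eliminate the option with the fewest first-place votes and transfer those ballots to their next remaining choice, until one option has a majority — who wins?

Q

Round 1: P 206, Q 207, R 158, S 428. Eliminate R.
Round 2: P 206, Q 365, S 428. Eliminate P.
Round 3: Q 571, S 428. Q has a majority.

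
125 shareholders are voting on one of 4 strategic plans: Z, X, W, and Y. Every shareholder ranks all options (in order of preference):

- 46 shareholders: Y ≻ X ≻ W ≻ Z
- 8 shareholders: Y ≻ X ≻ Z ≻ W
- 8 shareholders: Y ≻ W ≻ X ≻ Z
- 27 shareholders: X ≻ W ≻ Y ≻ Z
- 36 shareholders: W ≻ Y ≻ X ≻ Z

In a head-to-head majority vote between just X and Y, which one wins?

Y

Voters preferring X to Y: 27; preferring Y to X: 98.
Y wins the head-to-head.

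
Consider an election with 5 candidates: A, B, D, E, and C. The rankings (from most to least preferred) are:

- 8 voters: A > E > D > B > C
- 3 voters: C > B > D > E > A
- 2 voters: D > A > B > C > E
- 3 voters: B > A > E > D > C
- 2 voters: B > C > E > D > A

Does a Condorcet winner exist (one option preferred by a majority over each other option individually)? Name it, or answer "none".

A vs B: 10–8 for A.
A vs D: 11–7 for A.
A vs E: 13–5 for A.
A vs C: 13–5 for A.
A beats every other option head-to-head.

A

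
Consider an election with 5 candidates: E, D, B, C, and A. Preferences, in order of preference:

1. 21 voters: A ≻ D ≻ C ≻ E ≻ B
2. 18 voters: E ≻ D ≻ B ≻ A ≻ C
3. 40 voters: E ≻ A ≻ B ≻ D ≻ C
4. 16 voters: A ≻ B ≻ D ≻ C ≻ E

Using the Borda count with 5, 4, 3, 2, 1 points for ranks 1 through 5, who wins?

E: 21·2 + 18·5 + 40·5 + 16·1 = 348
D: 21·4 + 18·4 + 40·2 + 16·3 = 284
B: 21·1 + 18·3 + 40·3 + 16·4 = 259
C: 21·3 + 18·1 + 40·1 + 16·2 = 153
A: 21·5 + 18·2 + 40·4 + 16·5 = 381
A has the highest Borda score (381).

A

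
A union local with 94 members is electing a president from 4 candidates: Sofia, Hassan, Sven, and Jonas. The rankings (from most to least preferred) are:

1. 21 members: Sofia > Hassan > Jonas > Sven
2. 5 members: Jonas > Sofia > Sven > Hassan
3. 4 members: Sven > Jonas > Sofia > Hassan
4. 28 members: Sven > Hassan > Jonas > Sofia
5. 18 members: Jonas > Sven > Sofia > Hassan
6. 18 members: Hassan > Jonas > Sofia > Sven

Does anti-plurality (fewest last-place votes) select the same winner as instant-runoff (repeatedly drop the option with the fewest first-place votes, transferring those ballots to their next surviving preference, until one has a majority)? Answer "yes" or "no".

Anti-plurality — last-place votes: Sofia 28, Hassan 27, Sven 39, Jonas 0. Winner: Jonas.
Instant-runoff — R1 Sofia 21, Hassan 18, Sven 32, Jonas 23 (Hassan out); R2 Sofia 21, Sven 32, Jonas 41 (Sofia out); R3 Sven 32, Jonas 62 (Jonas winner). Winner: Jonas.
The two methods agree.

yes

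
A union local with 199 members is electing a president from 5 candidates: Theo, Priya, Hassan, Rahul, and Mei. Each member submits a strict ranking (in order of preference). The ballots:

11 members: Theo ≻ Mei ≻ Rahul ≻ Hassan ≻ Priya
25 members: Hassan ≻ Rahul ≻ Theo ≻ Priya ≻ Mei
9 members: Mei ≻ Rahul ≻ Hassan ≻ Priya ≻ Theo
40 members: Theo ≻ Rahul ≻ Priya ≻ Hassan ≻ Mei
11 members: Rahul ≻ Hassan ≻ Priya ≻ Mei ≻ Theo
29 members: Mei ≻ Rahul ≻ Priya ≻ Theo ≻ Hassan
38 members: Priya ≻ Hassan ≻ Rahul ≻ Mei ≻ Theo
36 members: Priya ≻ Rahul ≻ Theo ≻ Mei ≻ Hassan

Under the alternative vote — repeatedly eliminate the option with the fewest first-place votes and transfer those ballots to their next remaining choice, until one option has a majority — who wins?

Round 1: Theo 51, Priya 74, Hassan 25, Rahul 11, Mei 38. Eliminate Rahul.
Round 2: Theo 51, Priya 74, Hassan 36, Mei 38. Eliminate Hassan.
Round 3: Theo 76, Priya 85, Mei 38. Eliminate Mei.
Round 4: Theo 76, Priya 123. Priya has a majority.

Priya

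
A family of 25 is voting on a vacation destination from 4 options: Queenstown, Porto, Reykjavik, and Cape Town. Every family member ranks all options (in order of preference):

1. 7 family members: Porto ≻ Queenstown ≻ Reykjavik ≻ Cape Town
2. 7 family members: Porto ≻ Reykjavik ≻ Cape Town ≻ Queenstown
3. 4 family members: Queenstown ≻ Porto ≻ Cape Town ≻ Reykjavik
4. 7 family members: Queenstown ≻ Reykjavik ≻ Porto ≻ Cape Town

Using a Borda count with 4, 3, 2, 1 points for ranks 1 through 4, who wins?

Queenstown: 7·3 + 7·1 + 4·4 + 7·4 = 72
Porto: 7·4 + 7·4 + 4·3 + 7·2 = 82
Reykjavik: 7·2 + 7·3 + 4·1 + 7·3 = 60
Cape Town: 7·1 + 7·2 + 4·2 + 7·1 = 36
Porto has the highest Borda score (82).

Porto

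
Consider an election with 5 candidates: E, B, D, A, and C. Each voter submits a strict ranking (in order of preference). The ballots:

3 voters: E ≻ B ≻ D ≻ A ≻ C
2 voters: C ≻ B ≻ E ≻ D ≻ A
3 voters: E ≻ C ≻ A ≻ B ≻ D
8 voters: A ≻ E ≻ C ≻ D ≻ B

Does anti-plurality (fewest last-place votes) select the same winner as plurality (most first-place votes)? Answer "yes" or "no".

no

Anti-plurality — last-place votes: E 0, B 8, D 3, A 2, C 3. Winner: E.
Plurality — first-place votes: E 6, B 0, D 0, A 8, C 2. Winner: A.
The two methods disagree.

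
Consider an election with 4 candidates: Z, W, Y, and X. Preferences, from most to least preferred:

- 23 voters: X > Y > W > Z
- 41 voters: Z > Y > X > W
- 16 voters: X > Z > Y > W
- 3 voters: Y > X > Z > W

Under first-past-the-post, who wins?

First-place votes: Z 41, W 0, Y 3, X 39.
Z has the most first-place votes.

Z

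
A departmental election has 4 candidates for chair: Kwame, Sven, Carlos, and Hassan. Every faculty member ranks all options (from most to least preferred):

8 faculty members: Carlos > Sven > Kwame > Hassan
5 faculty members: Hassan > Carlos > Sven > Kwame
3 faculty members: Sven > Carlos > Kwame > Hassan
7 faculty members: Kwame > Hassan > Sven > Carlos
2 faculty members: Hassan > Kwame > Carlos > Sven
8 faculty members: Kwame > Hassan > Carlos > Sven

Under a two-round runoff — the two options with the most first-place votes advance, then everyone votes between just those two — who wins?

Round 1 first-place votes: Kwame 15, Sven 3, Carlos 8, Hassan 7.
Kwame and Carlos advance.
Runoff: Kwame is preferred to Carlos by 17 voters; Carlos by 16.
Kwame wins the runoff.

Kwame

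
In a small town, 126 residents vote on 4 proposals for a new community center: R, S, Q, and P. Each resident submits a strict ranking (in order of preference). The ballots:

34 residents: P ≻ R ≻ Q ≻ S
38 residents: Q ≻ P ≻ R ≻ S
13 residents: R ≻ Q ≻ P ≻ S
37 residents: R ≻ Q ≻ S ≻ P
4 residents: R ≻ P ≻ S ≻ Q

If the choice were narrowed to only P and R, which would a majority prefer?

P

Voters preferring P to R: 72; preferring R to P: 54.
P wins the head-to-head.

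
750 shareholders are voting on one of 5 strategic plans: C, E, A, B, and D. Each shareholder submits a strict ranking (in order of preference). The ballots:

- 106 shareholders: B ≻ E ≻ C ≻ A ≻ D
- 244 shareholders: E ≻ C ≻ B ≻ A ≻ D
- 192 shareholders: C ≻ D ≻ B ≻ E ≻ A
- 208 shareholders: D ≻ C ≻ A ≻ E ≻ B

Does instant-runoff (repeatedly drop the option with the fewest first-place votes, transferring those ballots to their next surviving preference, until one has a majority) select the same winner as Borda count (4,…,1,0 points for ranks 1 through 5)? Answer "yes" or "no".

Instant-runoff — R1 C 192, E 244, A 0, B 106, D 208 (A out); R2 C 192, E 244, B 106, D 208 (B out); R3 C 192, E 350, D 208 (C out); R4 E 350, D 400 (D winner). Winner: D.
Borda — scores: C 2336, E 1694, A 766, B 1296, D 1408. Winner: C.
The two methods disagree.

no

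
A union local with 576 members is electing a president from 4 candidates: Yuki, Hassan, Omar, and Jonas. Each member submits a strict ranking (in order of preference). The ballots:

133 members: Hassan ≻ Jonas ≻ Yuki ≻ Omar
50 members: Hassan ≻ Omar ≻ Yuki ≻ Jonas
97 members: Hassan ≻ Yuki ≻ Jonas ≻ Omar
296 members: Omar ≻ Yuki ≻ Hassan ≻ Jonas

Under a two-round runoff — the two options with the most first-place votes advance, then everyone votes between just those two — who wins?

Omar

Round 1 first-place votes: Yuki 0, Hassan 280, Omar 296, Jonas 0.
Omar and Hassan advance.
Runoff: Omar is preferred to Hassan by 296 voters; Hassan by 280.
Omar wins the runoff.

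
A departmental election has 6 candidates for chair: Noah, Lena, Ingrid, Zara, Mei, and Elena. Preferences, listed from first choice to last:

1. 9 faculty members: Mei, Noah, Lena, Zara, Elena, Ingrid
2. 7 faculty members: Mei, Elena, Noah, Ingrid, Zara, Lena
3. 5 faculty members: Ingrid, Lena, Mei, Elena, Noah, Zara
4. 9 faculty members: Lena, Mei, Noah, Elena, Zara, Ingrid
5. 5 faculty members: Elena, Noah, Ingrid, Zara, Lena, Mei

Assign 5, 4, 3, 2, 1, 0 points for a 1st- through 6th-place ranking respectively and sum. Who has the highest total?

Noah: 9·4 + 7·3 + 5·1 + 9·3 + 5·4 = 109
Lena: 9·3 + 7·0 + 5·4 + 9·5 + 5·1 = 97
Ingrid: 9·0 + 7·2 + 5·5 + 9·0 + 5·3 = 54
Zara: 9·2 + 7·1 + 5·0 + 9·1 + 5·2 = 44
Mei: 9·5 + 7·5 + 5·3 + 9·4 + 5·0 = 131
Elena: 9·1 + 7·4 + 5·2 + 9·2 + 5·5 = 90
Mei has the highest Borda score (131).

Mei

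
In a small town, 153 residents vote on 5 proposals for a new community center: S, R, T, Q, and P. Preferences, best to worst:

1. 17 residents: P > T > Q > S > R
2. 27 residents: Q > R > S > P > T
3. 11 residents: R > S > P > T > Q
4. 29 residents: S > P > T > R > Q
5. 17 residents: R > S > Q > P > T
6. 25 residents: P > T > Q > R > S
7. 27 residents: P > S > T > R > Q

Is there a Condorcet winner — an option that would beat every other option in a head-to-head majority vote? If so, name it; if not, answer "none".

Checking pairwise contests:
R beats S 80–73.
T beats R 98–55.
S beats T 111–42.
S beats Q 84–69.
S beats P 84–69.
Every option loses at least one head-to-head, so there is no Condorcet winner.

none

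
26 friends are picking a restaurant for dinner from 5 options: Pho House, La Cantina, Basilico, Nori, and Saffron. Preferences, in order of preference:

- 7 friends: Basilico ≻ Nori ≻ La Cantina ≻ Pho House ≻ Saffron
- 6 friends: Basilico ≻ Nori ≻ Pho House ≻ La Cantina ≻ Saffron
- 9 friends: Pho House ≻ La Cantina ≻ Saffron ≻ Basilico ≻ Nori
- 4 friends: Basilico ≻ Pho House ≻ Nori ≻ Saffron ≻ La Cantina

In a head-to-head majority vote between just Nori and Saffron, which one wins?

Nori

Voters preferring Nori to Saffron: 17; preferring Saffron to Nori: 9.
Nori wins the head-to-head.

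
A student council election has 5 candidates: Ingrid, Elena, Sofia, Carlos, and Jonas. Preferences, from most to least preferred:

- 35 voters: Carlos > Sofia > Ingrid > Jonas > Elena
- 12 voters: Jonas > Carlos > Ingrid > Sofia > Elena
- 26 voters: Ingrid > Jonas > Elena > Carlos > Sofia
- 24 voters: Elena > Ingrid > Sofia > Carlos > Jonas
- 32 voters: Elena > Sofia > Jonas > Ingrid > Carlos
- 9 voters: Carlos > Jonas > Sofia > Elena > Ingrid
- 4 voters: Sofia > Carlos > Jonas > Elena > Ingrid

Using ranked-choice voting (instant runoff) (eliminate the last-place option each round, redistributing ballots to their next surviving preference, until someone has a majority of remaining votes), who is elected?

Round 1: Ingrid 26, Elena 56, Sofia 4, Carlos 44, Jonas 12. Eliminate Sofia.
Round 2: Ingrid 26, Elena 56, Carlos 48, Jonas 12. Eliminate Jonas.
Round 3: Ingrid 26, Elena 56, Carlos 60. Eliminate Ingrid.
Round 4: Elena 82, Carlos 60. Elena has a majority.

Elena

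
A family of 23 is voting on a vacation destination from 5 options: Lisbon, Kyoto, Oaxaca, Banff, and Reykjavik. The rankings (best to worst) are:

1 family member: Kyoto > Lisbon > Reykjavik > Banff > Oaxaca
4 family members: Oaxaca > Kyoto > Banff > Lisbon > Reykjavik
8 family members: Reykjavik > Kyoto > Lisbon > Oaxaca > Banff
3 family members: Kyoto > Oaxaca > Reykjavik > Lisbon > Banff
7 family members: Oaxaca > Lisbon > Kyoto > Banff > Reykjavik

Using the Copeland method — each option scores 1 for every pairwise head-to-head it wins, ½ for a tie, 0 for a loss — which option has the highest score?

Kyoto

Lisbon: beats Banff and Reykjavik; loses to Kyoto and Oaxaca → score 2.
Kyoto: beats Lisbon, Oaxaca, Banff, and Reykjavik → score 4.
Oaxaca: beats Lisbon, Banff, and Reykjavik; loses to Kyoto → score 3.
Banff: loses to Lisbon, Kyoto, Oaxaca, and Reykjavik → score 0.
Reykjavik: beats Banff; loses to Lisbon, Kyoto, and Oaxaca → score 1.
Kyoto has the best pairwise record.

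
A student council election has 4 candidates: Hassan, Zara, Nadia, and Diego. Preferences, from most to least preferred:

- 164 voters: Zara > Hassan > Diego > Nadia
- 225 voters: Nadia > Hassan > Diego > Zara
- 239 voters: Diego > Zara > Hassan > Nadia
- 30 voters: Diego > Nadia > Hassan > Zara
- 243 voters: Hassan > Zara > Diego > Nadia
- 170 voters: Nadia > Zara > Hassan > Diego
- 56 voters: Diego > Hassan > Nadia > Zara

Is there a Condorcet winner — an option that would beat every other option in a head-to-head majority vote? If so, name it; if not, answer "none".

Zara

Zara vs Hassan: 573–554 for Zara.
Zara vs Nadia: 646–481 for Zara.
Zara vs Diego: 577–550 for Zara.
Zara beats every other option head-to-head.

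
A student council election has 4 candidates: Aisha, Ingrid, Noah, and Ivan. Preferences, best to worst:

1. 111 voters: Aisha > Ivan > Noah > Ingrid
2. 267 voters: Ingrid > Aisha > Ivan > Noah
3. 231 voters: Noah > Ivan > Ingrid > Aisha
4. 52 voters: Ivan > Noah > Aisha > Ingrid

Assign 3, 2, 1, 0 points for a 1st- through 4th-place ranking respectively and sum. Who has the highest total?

Aisha: 111·3 + 267·2 + 231·0 + 52·1 = 919
Ingrid: 111·0 + 267·3 + 231·1 + 52·0 = 1032
Noah: 111·1 + 267·0 + 231·3 + 52·2 = 908
Ivan: 111·2 + 267·1 + 231·2 + 52·3 = 1107
Ivan has the highest Borda score (1107).

Ivan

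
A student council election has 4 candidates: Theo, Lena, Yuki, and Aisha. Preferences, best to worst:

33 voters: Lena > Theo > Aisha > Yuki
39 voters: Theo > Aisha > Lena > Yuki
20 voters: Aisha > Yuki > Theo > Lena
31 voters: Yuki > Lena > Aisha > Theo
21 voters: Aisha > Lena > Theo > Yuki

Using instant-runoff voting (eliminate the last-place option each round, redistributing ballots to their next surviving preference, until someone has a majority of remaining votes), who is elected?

Round 1: Theo 39, Lena 33, Yuki 31, Aisha 41. Eliminate Yuki.
Round 2: Theo 39, Lena 64, Aisha 41. Eliminate Theo.
Round 3: Lena 64, Aisha 80. Aisha has a majority.

Aisha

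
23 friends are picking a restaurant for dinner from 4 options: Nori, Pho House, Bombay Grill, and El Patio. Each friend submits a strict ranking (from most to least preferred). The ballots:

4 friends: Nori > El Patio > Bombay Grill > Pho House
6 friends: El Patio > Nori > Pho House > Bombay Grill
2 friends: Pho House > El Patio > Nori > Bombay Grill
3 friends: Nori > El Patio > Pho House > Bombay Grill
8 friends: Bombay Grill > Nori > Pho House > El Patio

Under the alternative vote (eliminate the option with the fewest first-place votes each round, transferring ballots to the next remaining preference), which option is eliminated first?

Pho House

Round 1: Nori 7, Pho House 2, Bombay Grill 8, El Patio 6. Eliminate Pho House.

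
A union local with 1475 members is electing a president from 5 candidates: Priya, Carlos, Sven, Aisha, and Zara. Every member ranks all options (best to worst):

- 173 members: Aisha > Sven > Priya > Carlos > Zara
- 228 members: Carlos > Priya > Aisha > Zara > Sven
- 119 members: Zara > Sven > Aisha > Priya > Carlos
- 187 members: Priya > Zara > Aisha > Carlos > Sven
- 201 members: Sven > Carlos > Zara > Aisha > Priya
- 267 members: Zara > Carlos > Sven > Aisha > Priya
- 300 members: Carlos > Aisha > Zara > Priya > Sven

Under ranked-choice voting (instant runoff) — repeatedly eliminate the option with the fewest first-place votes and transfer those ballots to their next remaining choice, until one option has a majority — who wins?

Carlos

Round 1: Priya 187, Carlos 528, Sven 201, Aisha 173, Zara 386. Eliminate Aisha.
Round 2: Priya 187, Carlos 528, Sven 374, Zara 386. Eliminate Priya.
Round 3: Carlos 528, Sven 374, Zara 573. Eliminate Sven.
Round 4: Carlos 902, Zara 573. Carlos has a majority.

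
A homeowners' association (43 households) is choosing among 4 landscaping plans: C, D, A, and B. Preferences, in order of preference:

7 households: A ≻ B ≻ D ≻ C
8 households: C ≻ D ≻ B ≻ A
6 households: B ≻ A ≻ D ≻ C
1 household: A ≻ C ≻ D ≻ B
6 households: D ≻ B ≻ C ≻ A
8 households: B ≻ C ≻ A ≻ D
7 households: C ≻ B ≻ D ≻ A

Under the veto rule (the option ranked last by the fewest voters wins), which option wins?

Last-place votes: C 13, D 8, A 21, B 1.
B is ranked last by the fewest voters, so B wins.

B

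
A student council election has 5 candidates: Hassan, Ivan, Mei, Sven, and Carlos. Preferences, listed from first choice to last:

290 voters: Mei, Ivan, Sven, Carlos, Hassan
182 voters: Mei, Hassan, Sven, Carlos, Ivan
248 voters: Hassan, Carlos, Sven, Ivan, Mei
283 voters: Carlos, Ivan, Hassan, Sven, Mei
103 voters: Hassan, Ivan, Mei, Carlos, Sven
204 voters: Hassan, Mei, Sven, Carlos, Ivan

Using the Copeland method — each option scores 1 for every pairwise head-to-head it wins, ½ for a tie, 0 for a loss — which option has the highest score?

Hassan

Hassan: beats Ivan, Mei, Sven, and Carlos → score 4.
Ivan: beats Sven; loses to Hassan, Mei, and Carlos → score 1.
Mei: beats Ivan, Sven, and Carlos; loses to Hassan → score 3.
Sven: beats Carlos; loses to Hassan, Ivan, and Mei → score 1.
Carlos: beats Ivan; loses to Hassan, Mei, and Sven → score 1.
Hassan has the best pairwise record.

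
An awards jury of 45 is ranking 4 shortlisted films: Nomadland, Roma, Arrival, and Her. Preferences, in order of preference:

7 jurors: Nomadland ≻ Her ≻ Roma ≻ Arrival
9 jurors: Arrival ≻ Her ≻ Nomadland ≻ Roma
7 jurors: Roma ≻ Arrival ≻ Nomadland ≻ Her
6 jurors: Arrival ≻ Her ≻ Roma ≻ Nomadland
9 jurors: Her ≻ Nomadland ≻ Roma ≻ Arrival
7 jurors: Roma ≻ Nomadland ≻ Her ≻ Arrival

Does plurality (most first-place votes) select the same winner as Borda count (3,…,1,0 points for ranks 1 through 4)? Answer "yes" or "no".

no

Plurality — first-place votes: Nomadland 7, Roma 14, Arrival 15, Her 9. Winner: Arrival.
Borda — scores: Nomadland 69, Roma 64, Arrival 59, Her 78. Winner: Her.
The two methods disagree.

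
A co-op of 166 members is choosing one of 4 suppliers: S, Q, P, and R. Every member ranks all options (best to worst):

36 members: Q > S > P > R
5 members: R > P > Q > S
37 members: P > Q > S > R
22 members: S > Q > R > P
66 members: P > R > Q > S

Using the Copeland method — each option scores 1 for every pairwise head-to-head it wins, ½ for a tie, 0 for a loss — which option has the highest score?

S: beats R; loses to Q and P → score 1.
Q: beats S and R; loses to P → score 2.
P: beats S, Q, and R → score 3.
R: loses to S, Q, and P → score 0.
P has the best pairwise record.

P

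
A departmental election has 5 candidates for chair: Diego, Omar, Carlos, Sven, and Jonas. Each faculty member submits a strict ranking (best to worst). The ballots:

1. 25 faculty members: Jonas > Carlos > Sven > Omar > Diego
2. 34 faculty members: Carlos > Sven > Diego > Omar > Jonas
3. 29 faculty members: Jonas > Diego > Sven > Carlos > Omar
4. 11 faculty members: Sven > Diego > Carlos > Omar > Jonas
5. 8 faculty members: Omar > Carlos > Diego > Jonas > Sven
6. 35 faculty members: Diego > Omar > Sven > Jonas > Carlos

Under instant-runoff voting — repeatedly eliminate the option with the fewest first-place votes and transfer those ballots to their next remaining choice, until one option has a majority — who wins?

Round 1: Diego 35, Omar 8, Carlos 34, Sven 11, Jonas 54. Eliminate Omar.
Round 2: Diego 35, Carlos 42, Sven 11, Jonas 54. Eliminate Sven.
Round 3: Diego 46, Carlos 42, Jonas 54. Eliminate Carlos.
Round 4: Diego 88, Jonas 54. Diego has a majority.

Diego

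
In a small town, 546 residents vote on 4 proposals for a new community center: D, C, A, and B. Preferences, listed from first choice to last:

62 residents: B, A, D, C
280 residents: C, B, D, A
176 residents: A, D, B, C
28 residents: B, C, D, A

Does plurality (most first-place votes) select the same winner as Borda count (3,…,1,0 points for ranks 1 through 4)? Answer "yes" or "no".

no

Plurality — first-place votes: D 0, C 280, A 176, B 90. Winner: C.
Borda — scores: D 722, C 896, A 652, B 1006. Winner: B.
The two methods disagree.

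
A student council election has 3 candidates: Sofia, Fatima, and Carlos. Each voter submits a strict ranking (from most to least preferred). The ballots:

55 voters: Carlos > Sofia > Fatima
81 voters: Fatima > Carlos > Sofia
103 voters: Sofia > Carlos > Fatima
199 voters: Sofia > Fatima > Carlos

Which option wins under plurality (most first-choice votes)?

Sofia

First-place votes: Sofia 302, Fatima 81, Carlos 55.
Sofia has the most first-place votes.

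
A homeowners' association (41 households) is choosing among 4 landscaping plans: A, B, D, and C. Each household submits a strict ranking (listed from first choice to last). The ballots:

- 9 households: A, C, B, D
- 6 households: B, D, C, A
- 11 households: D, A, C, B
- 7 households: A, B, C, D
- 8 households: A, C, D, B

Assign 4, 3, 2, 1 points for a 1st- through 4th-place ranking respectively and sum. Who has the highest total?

A: 9·4 + 6·1 + 11·3 + 7·4 + 8·4 = 135
B: 9·2 + 6·4 + 11·1 + 7·3 + 8·1 = 82
D: 9·1 + 6·3 + 11·4 + 7·1 + 8·2 = 94
C: 9·3 + 6·2 + 11·2 + 7·2 + 8·3 = 99
A has the highest Borda score (135).

A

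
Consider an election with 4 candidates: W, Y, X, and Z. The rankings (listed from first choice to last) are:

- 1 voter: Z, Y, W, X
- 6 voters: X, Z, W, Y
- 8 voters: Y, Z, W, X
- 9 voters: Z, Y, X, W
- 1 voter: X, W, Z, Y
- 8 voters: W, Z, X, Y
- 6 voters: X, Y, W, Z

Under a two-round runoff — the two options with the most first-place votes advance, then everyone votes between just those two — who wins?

Z

Round 1 first-place votes: W 8, Y 8, X 13, Z 10.
X and Z advance.
Runoff: X is preferred to Z by 13 voters; Z by 26.
Z wins the runoff.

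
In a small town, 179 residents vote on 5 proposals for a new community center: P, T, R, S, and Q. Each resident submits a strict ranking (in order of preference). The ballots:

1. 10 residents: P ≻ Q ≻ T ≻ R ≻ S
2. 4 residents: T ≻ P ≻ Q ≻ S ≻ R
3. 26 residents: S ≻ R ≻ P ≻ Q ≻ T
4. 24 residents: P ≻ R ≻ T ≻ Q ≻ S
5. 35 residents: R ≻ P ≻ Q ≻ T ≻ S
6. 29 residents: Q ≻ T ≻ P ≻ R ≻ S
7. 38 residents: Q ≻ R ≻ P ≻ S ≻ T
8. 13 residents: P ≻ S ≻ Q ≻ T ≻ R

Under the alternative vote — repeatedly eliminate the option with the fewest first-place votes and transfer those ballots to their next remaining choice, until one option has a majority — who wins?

Round 1: P 47, T 4, R 35, S 26, Q 67. Eliminate T.
Round 2: P 51, R 35, S 26, Q 67. Eliminate S.
Round 3: P 51, R 61, Q 67. Eliminate P.
Round 4: R 85, Q 94. Q has a majority.

Q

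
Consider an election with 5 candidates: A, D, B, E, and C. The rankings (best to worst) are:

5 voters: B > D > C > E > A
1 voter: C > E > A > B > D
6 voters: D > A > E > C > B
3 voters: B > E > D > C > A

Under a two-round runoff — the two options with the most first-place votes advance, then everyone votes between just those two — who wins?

Round 1 first-place votes: A 0, D 6, B 8, E 0, C 1.
B and D advance.
Runoff: B is preferred to D by 9 voters; D by 6.
B wins the runoff.

B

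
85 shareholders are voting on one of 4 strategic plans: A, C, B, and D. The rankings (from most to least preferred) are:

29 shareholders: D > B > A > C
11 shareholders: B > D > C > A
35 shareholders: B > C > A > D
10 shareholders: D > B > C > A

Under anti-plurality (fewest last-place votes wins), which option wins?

B

Last-place votes: A 21, C 29, B 0, D 35.
B is ranked last by the fewest voters, so B wins.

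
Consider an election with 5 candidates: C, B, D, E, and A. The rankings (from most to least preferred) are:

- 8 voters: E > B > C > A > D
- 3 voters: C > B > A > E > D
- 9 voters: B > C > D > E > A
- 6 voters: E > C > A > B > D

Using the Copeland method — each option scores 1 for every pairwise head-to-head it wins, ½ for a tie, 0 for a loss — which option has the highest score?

E

C: beats D and A; loses to B and E → score 2.
B: beats C, D, and A; loses to E → score 3.
D: loses to C, B, E, and A → score 0.
E: beats C, B, D, and A → score 4.
A: beats D; loses to C, B, and E → score 1.
E has the best pairwise record.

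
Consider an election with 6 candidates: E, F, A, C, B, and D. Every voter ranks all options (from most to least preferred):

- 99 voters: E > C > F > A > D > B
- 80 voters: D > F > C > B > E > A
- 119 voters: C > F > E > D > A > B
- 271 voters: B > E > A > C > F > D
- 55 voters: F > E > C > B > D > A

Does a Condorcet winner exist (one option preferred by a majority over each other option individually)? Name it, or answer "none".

Checking pairwise contests:
B beats E 351–273.
E beats F 370–254.
E beats A 624–0.
E beats C 425–199.
F beats B 353–271.
E beats D 544–80.
Every option loses at least one head-to-head, so there is no Condorcet winner.

none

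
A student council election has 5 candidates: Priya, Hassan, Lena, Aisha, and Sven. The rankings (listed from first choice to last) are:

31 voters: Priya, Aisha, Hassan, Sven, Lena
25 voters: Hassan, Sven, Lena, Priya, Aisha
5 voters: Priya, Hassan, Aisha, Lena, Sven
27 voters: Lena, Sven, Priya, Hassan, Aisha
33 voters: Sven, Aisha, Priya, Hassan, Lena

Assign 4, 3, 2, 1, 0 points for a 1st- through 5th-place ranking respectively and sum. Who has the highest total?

Priya: 31·4 + 25·1 + 5·4 + 27·2 + 33·2 = 289
Hassan: 31·2 + 25·4 + 5·3 + 27·1 + 33·1 = 237
Lena: 31·0 + 25·2 + 5·1 + 27·4 + 33·0 = 163
Aisha: 31·3 + 25·0 + 5·2 + 27·0 + 33·3 = 202
Sven: 31·1 + 25·3 + 5·0 + 27·3 + 33·4 = 319
Sven has the highest Borda score (319).

Sven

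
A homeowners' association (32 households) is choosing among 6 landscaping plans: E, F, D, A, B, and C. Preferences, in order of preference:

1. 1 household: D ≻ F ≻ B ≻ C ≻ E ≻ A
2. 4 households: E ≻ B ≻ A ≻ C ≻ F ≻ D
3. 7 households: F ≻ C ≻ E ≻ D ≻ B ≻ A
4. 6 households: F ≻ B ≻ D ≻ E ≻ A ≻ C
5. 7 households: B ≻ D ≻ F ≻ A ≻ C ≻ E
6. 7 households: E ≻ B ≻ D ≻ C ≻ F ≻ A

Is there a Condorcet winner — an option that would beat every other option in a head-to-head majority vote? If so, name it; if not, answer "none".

none

Checking pairwise contests:
F beats E 21–11.
B beats F 18–14.
E beats D 18–14.
E beats A 25–7.
E beats B 18–14.
E beats C 17–15.
Every option loses at least one head-to-head, so there is no Condorcet winner.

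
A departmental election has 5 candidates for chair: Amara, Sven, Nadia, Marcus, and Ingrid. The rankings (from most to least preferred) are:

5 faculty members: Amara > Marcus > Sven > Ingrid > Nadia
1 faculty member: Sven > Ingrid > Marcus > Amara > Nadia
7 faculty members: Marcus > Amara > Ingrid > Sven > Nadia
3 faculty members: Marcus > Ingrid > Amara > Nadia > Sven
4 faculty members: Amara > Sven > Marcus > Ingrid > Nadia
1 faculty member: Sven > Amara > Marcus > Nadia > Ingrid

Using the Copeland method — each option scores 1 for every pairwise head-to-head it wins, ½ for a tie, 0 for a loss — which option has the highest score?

Marcus

Amara: beats Sven, Nadia, and Ingrid; loses to Marcus → score 3.
Sven: beats Nadia and Ingrid; loses to Amara and Marcus → score 2.
Nadia: loses to Amara, Sven, Marcus, and Ingrid → score 0.
Marcus: beats Amara, Sven, Nadia, and Ingrid → score 4.
Ingrid: beats Nadia; loses to Amara, Sven, and Marcus → score 1.
Marcus has the best pairwise record.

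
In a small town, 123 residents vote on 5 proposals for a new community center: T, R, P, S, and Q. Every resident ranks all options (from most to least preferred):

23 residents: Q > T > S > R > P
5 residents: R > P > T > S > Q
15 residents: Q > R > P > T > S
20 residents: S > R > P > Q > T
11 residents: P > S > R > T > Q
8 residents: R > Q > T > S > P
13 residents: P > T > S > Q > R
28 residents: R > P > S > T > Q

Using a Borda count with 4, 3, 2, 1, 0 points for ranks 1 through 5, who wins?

T: 23·3 + 5·2 + 15·1 + 20·0 + 11·1 + 8·2 + 13·3 + 28·1 = 188
R: 23·1 + 5·4 + 15·3 + 20·3 + 11·2 + 8·4 + 13·0 + 28·4 = 314
P: 23·0 + 5·3 + 15·2 + 20·2 + 11·4 + 8·0 + 13·4 + 28·3 = 265
S: 23·2 + 5·1 + 15·0 + 20·4 + 11·3 + 8·1 + 13·2 + 28·2 = 254
Q: 23·4 + 5·0 + 15·4 + 20·1 + 11·0 + 8·3 + 13·1 + 28·0 = 209
R has the highest Borda score (314).

R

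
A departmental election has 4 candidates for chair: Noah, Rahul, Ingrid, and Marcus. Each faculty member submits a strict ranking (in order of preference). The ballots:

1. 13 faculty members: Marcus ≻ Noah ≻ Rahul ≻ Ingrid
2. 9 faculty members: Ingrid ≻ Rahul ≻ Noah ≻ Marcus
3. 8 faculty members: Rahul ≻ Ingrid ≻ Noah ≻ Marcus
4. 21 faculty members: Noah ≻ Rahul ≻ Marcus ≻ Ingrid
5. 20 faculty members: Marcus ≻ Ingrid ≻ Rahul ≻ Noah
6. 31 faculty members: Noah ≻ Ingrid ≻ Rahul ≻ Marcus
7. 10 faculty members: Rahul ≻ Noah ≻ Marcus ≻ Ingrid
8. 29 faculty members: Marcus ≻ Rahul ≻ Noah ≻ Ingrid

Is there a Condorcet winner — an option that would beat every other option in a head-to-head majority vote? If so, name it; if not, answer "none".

Rahul vs Noah: 76–65 for Rahul.
Rahul vs Ingrid: 81–60 for Rahul.
Rahul vs Marcus: 79–62 for Rahul.
Rahul beats every other option head-to-head.

Rahul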